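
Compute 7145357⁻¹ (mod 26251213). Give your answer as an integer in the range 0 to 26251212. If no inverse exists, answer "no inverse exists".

Extended Euclidean algorithm:
26251213 = 3*7145357 + 4815142
7145357 = 1*4815142 + 2330215
4815142 = 2*2330215 + 154712
2330215 = 15*154712 + 9535
154712 = 16*9535 + 2152
9535 = 4*2152 + 927
2152 = 2*927 + 298
927 = 3*298 + 33
298 = 9*33 + 1
33 = 33*1 + 0
Since gcd(7145357, 26251213) = 1, back-substitute to write 1 as a combination:
1 = 298 − 9·33
1 = −9·927 + 28·298
1 = 28·2152 − 65·927
1 = −65·9535 + 288·2152
1 = 288·154712 − 4673·9535
1 = −4673·2330215 + 70383·154712
1 = 70383·4815142 − 145439·2330215
1 = −145439·7145357 + 215822·4815142
1 = 215822·26251213 − 792905·7145357
So 7145357·(-792905) ≡ 1 (mod 26251213), and -792905 ≡ 25458308 (mod 26251213).

25458308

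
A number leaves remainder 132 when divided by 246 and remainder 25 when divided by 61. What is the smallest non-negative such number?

9480

Write x = 132 + 246·k. Then 246·k ≡ 25 − 132 ≡ 15 (mod 61).
Need 246⁻¹ mod 61. Extended Euclid on (61, 2):
61 = 30×2 + 1
2 = 2×1 + 0
Back-substitute:
1 = 61 − 30·2
246⁻¹ ≡ 31 (mod 61), so k ≡ 31·15 ≡ 38 (mod 61).
x = 132 + 246·38 = 9480.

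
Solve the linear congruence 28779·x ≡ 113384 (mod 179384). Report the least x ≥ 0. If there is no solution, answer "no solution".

52992

First find gcd(28779, 179384):
179384 = 6×28779 + 6710
28779 = 4×6710 + 1939
6710 = 3×1939 + 893
1939 = 2×893 + 153
893 = 5×153 + 128
153 = 1×128 + 25
128 = 5×25 + 3
25 = 8×3 + 1
3 = 3×1 + 0
gcd = 1, so a unique solution mod 179384 exists.
Back-substitute for the Bézout coefficients:
1 = 25 − 8·3
1 = −8·128 + 41·25
1 = 41·153 − 49·128
1 = −49·893 + 286·153
1 = 286·1939 − 621·893
1 = −621·6710 + 2149·1939
1 = 2149·28779 − 9217·6710
1 = −9217·179384 + 57451·28779
So 28779·(57451) ≡ 1 (mod 179384), giving 28779⁻¹ ≡ 57451.
x ≡ 28779⁻¹·113384 ≡ 57451·113384 ≡ 52992 (mod 179384).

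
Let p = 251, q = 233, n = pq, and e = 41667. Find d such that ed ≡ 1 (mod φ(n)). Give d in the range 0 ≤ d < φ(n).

φ(n) = (p−1)(q−1) = 250·232 = 58000.
Need d with 41667·d ≡ 1 (mod 58000). Apply the extended Euclidean algorithm:
58000 = 1×41667 + 16333
41667 = 2×16333 + 9001
16333 = 1×9001 + 7332
9001 = 1×7332 + 1669
7332 = 4×1669 + 656
1669 = 2×656 + 357
656 = 1×357 + 299
357 = 1×299 + 58
299 = 5×58 + 9
58 = 6×9 + 4
9 = 2×4 + 1
4 = 4×1 + 0
Back-substitute:
1 = 9 − 2·4
1 = −2·58 + 13·9
1 = 13·299 − 67·58
1 = −67·357 + 80·299
1 = 80·656 − 147·357
1 = −147·1669 + 374·656
1 = 374·7332 − 1643·1669
1 = −1643·9001 + 2017·7332
1 = 2017·16333 − 3660·9001
1 = −3660·41667 + 9337·16333
1 = 9337·58000 − 12997·41667
So 41667·(-12997) ≡ 1 (mod 58000), hence d ≡ -12997 ≡ 45003 (mod 58000).

45003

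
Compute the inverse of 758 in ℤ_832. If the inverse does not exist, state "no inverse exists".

Compute gcd(758, 832):
832 = 1*758 + 74
758 = 10*74 + 18
74 = 4*18 + 2
18 = 9*2 + 0
The gcd is 2, not 1, hence no inverse exists.

no inverse exists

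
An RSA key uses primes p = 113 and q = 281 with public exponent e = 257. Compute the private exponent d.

φ(n) = (p−1)(q−1) = 112·280 = 31360.
Need d with 257·d ≡ 1 (mod 31360). Apply the extended Euclidean algorithm:
31360 = 122×257 + 6
257 = 42×6 + 5
6 = 1×5 + 1
5 = 5×1 + 0
Back-substitute:
1 = 6 − 5
1 = −257 + 43·6
1 = 43·31360 − 5247·257
So 257·(-5247) ≡ 1 (mod 31360), hence d ≡ -5247 ≡ 26113 (mod 31360).

26113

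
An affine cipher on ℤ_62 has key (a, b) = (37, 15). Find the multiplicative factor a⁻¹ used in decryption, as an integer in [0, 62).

Apply the Euclidean algorithm to 62 and 37:
62 = 1·37 + 25
37 = 1·25 + 12
25 = 2·12 + 1
12 = 12·1 + 0
gcd = 1, so the inverse exists. Back-substitute:
1 = 25 − 2·12
1 = −2·37 + 3·25
1 = 3·62 − 5·37
So 37·(-5) ≡ 1 (mod 62), and -5 ≡ 57 (mod 62).

57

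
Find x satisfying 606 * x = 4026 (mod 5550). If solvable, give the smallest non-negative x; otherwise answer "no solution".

721

First find gcd(606, 5550):
5550 = 9·606 + 96
606 = 6·96 + 30
96 = 3·30 + 6
30 = 5·6 + 0
gcd = 6 and 6 | 4026, so solutions exist. Divide through by 6: 101x ≡ 671 (mod 925).
Now find 101⁻¹ mod 925:
925 = 9×101 + 16
101 = 6×16 + 5
16 = 3×5 + 1
5 = 5×1 + 0
Back-substitute:
1 = 16 − 3·5
1 = −3·101 + 19·16
1 = 19·925 − 174·101
So 101·(-174) ≡ 1 (mod 925), i.e. 101⁻¹ ≡ 751.
Then x ≡ 751·671 ≡ 721 (mod 925); the smallest non-negative solution is x = 721.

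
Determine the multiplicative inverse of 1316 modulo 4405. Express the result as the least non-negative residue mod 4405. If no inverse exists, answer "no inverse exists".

1041

gcd(4405, 1316) by repeated division:
4405 = 3·1316 + 457
1316 = 2·457 + 402
457 = 1·402 + 55
402 = 7·55 + 17
55 = 3·17 + 4
17 = 4·4 + 1
4 = 4·1 + 0
Since gcd(1316, 4405) = 1, back-substitute to write 1 as a combination:
1 = 17 − 4·4
1 = −4·55 + 13·17
1 = 13·402 − 95·55
1 = −95·457 + 108·402
1 = 108·1316 − 311·457
1 = −311·4405 + 1041·1316
So 1316·1041 ≡ 1 (mod 4405).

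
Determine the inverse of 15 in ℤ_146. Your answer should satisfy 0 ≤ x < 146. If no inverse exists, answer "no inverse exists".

39

Run Euclid on (146, 15):
146 = 9·15 + 11
15 = 1·11 + 4
11 = 2·4 + 3
4 = 1·3 + 1
3 = 3·1 + 0
The gcd is 1. Working backward:
1 = 4 − 3
1 = −11 + 3·4
1 = 3·15 − 4·11
1 = −4·146 + 39·15
So 15·39 ≡ 1 (mod 146).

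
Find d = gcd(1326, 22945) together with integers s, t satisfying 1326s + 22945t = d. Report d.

13

Euclidean algorithm:
22945 = 17×1326 + 403
1326 = 3×403 + 117
403 = 3×117 + 52
117 = 2×52 + 13
52 = 4×13 + 0
gcd(1326, 22945) = 13.
Back-substituting:
13 = 117 − 2·52
13 = −2·403 + 7·117
13 = 7·1326 − 23·403
13 = −23·22945 + 398·1326
So 13 = (-23)·22945 + (398)·1326.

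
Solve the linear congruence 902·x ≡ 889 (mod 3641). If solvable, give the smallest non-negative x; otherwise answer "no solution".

gcd(902, 3641):
3641 = 4*902 + 33
902 = 27*33 + 11
33 = 3*11 + 0
gcd = 11, but 11 ∤ 889, so the congruence has no solution.

no solution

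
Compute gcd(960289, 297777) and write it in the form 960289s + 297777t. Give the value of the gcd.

Apply Euclid's algorithm to 960289 and 297777:
960289 = 3*297777 + 66958
297777 = 4*66958 + 29945
66958 = 2*29945 + 7068
29945 = 4*7068 + 1673
7068 = 4*1673 + 376
1673 = 4*376 + 169
376 = 2*169 + 38
169 = 4*38 + 17
38 = 2*17 + 4
17 = 4*4 + 1
4 = 4*1 + 0
gcd(960289, 297777) = 1.
Back-substituting:
1 = 17 − 4·4
1 = −4·38 + 9·17
1 = 9·169 − 40·38
1 = −40·376 + 89·169
1 = 89·1673 − 396·376
1 = −396·7068 + 1673·1673
1 = 1673·29945 − 7088·7068
1 = −7088·66958 + 15849·29945
1 = 15849·297777 − 70484·66958
1 = −70484·960289 + 227301·297777
So 1 = (-70484)·960289 + (227301)·297777.

1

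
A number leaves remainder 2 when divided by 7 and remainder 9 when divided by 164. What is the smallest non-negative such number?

9

Write x = 2 + 7·k. Then 7·k ≡ 9 − 2 ≡ 7 (mod 164).
Need 7⁻¹ mod 164. Extended Euclid on (164, 7):
164 = 23*7 + 3
7 = 2*3 + 1
3 = 3*1 + 0
Back-substitute:
1 = 7 − 2·3
1 = −2·164 + 47·7
7⁻¹ ≡ 47 (mod 164), so k ≡ 47·7 ≡ 1 (mod 164).
x = 2 + 7·1 = 9.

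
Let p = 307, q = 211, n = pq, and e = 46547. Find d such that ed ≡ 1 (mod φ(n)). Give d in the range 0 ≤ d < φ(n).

φ(n) = (p−1)(q−1) = 306·210 = 64260.
Need d with 46547·d ≡ 1 (mod 64260). Apply the extended Euclidean algorithm:
64260 = 1·46547 + 17713
46547 = 2·17713 + 11121
17713 = 1·11121 + 6592
11121 = 1·6592 + 4529
6592 = 1·4529 + 2063
4529 = 2·2063 + 403
2063 = 5·403 + 48
403 = 8·48 + 19
48 = 2·19 + 10
19 = 1·10 + 9
10 = 1·9 + 1
9 = 9·1 + 0
Back-substitute:
1 = 10 − 9
1 = −19 + 2·10
1 = 2·48 − 5·19
1 = −5·403 + 42·48
1 = 42·2063 − 215·403
1 = −215·4529 + 472·2063
1 = 472·6592 − 687·4529
1 = −687·11121 + 1159·6592
1 = 1159·17713 − 1846·11121
1 = −1846·46547 + 4851·17713
1 = 4851·64260 − 6697·46547
So 46547·(-6697) ≡ 1 (mod 64260), hence d ≡ -6697 ≡ 57563 (mod 64260).

57563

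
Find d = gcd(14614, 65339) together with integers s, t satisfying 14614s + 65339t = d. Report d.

Repeated division:
65339 = 4·14614 + 6883
14614 = 2·6883 + 848
6883 = 8·848 + 99
848 = 8·99 + 56
99 = 1·56 + 43
56 = 1·43 + 13
43 = 3·13 + 4
13 = 3·4 + 1
4 = 4·1 + 0
gcd(14614, 65339) = 1.
Express as a combination:
1 = 13 − 3·4
1 = −3·43 + 10·13
1 = 10·56 − 13·43
1 = −13·99 + 23·56
1 = 23·848 − 197·99
1 = −197·6883 + 1599·848
1 = 1599·14614 − 3395·6883
1 = −3395·65339 + 15179·14614
So 1 = (-3395)·65339 + (15179)·14614.

1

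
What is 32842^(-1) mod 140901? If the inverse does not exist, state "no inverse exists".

69172

Extended Euclidean algorithm:
140901 = 4·32842 + 9533
32842 = 3·9533 + 4243
9533 = 2·4243 + 1047
4243 = 4·1047 + 55
1047 = 19·55 + 2
55 = 27·2 + 1
2 = 2·1 + 0
The gcd is 1. Working backward:
1 = 55 − 27·2
1 = −27·1047 + 514·55
1 = 514·4243 − 2083·1047
1 = −2083·9533 + 4680·4243
1 = 4680·32842 − 16123·9533
1 = −16123·140901 + 69172·32842
So 32842·69172 ≡ 1 (mod 140901).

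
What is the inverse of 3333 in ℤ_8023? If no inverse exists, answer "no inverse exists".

337

Extended Euclidean algorithm:
8023 = 2·3333 + 1357
3333 = 2·1357 + 619
1357 = 2·619 + 119
619 = 5·119 + 24
119 = 4·24 + 23
24 = 1·23 + 1
23 = 23·1 + 0
Since gcd(3333, 8023) = 1, back-substitute to write 1 as a combination:
1 = 24 − 23
1 = −119 + 5·24
1 = 5·619 − 26·119
1 = −26·1357 + 57·619
1 = 57·3333 − 140·1357
1 = −140·8023 + 337·3333
So 3333·337 ≡ 1 (mod 8023).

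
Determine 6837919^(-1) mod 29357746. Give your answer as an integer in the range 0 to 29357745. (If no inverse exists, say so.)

no inverse exists

Compute gcd(6837919, 29357746):
29357746 = 4×6837919 + 2006070
6837919 = 3×2006070 + 819709
2006070 = 2×819709 + 366652
819709 = 2×366652 + 86405
366652 = 4×86405 + 21032
86405 = 4×21032 + 2277
21032 = 9×2277 + 539
2277 = 4×539 + 121
539 = 4×121 + 55
121 = 2×55 + 11
55 = 5×11 + 0
Since gcd = 11 > 1, 6837919 is not a unit mod 29357746.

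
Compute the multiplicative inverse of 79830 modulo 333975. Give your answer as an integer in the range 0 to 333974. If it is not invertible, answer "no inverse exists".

Compute gcd(79830, 333975):
333975 = 4×79830 + 14655
79830 = 5×14655 + 6555
14655 = 2×6555 + 1545
6555 = 4×1545 + 375
1545 = 4×375 + 45
375 = 8×45 + 15
45 = 3×15 + 0
Since gcd = 15 > 1, 79830 is not a unit mod 333975.

no inverse exists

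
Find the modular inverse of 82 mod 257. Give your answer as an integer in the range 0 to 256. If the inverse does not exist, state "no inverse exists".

Run Euclid on (257, 82):
257 = 3×82 + 11
82 = 7×11 + 5
11 = 2×5 + 1
5 = 5×1 + 0
Since gcd(82, 257) = 1, back-substitute to write 1 as a combination:
1 = 11 − 2·5
1 = −2·82 + 15·11
1 = 15·257 − 47·82
Hence 82⁻¹ ≡ -47 ≡ 210 (mod 257).

210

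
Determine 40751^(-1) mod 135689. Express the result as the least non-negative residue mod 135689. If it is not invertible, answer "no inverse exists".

Apply the Euclidean algorithm to 135689 and 40751:
135689 = 3·40751 + 13436
40751 = 3·13436 + 443
13436 = 30·443 + 146
443 = 3·146 + 5
146 = 29·5 + 1
5 = 5·1 + 0
gcd = 1, so the inverse exists. Back-substitute:
1 = 146 − 29·5
1 = −29·443 + 88·146
1 = 88·13436 − 2669·443
1 = −2669·40751 + 8095·13436
1 = 8095·135689 − 26954·40751
So 40751·(-26954) ≡ 1 (mod 135689), and -26954 ≡ 108735 (mod 135689).

108735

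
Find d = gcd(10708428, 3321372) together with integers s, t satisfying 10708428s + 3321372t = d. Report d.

Repeated division:
10708428 = 3*3321372 + 744312
3321372 = 4*744312 + 344124
744312 = 2*344124 + 56064
344124 = 6*56064 + 7740
56064 = 7*7740 + 1884
7740 = 4*1884 + 204
1884 = 9*204 + 48
204 = 4*48 + 12
48 = 4*12 + 0
gcd(10708428, 3321372) = 12.
Express as a combination:
12 = 204 − 4·48
12 = −4·1884 + 37·204
12 = 37·7740 − 152·1884
12 = −152·56064 + 1101·7740
12 = 1101·344124 − 6758·56064
12 = −6758·744312 + 14617·344124
12 = 14617·3321372 − 65226·744312
12 = −65226·10708428 + 210295·3321372
So 12 = (-65226)·10708428 + (210295)·3321372.

12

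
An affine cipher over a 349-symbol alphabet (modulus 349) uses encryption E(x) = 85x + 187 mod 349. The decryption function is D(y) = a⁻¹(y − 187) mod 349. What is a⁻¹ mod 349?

Run Euclid on (349, 85):
349 = 4*85 + 9
85 = 9*9 + 4
9 = 2*4 + 1
4 = 4*1 + 0
Since gcd(85, 349) = 1, back-substitute to write 1 as a combination:
1 = 9 − 2·4
1 = −2·85 + 19·9
1 = 19·349 − 78·85
Thus 85·(-78) ≡ 1 (mod 349); reducing, -78 mod 349 = 271.

271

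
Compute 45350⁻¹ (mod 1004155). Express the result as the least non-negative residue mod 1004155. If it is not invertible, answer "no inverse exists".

no inverse exists

Compute gcd(45350, 1004155):
1004155 = 22×45350 + 6455
45350 = 7×6455 + 165
6455 = 39×165 + 20
165 = 8×20 + 5
20 = 4×5 + 0
The gcd is 5, not 1, hence no inverse exists.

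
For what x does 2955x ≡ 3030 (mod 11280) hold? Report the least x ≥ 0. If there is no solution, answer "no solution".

482

First find gcd(2955, 11280):
11280 = 3×2955 + 2415
2955 = 1×2415 + 540
2415 = 4×540 + 255
540 = 2×255 + 30
255 = 8×30 + 15
30 = 2×15 + 0
gcd = 15 and 15 | 3030, so solutions exist. Divide through by 15: 197x ≡ 202 (mod 752).
Now find 197⁻¹ mod 752:
752 = 3×197 + 161
197 = 1×161 + 36
161 = 4×36 + 17
36 = 2×17 + 2
17 = 8×2 + 1
2 = 2×1 + 0
Back-substitute:
1 = 17 − 8·2
1 = −8·36 + 17·17
1 = 17·161 − 76·36
1 = −76·197 + 93·161
1 = 93·752 − 355·197
So 197·(-355) ≡ 1 (mod 752), i.e. 197⁻¹ ≡ 397.
Then x ≡ 397·202 ≡ 482 (mod 752); the smallest non-negative solution is x = 482.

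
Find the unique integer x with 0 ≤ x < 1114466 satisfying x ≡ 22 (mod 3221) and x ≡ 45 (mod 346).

Write x = 22 + 3221·k. Then 3221·k ≡ 45 − 22 ≡ 23 (mod 346).
Need 3221⁻¹ mod 346. Extended Euclid on (346, 107):
346 = 3×107 + 25
107 = 4×25 + 7
25 = 3×7 + 4
7 = 1×4 + 3
4 = 1×3 + 1
3 = 3×1 + 0
Back-substitute:
1 = 4 − 3
1 = −7 + 2·4
1 = 2·25 − 7·7
1 = −7·107 + 30·25
1 = 30·346 − 97·107
3221⁻¹ ≡ 249 (mod 346), so k ≡ 249·23 ≡ 191 (mod 346).
x = 22 + 3221·191 = 615233.

615233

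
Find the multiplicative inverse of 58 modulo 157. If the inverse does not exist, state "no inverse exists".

111

Run Euclid on (157, 58):
157 = 2×58 + 41
58 = 1×41 + 17
41 = 2×17 + 7
17 = 2×7 + 3
7 = 2×3 + 1
3 = 3×1 + 0
The gcd is 1. Working backward:
1 = 7 − 2·3
1 = −2·17 + 5·7
1 = 5·41 − 12·17
1 = −12·58 + 17·41
1 = 17·157 − 46·58
Thus 58·(-46) ≡ 1 (mod 157); reducing, -46 mod 157 = 111.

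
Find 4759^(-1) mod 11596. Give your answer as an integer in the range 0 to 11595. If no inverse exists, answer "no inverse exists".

6423

Extended Euclidean algorithm:
11596 = 2·4759 + 2078
4759 = 2·2078 + 603
2078 = 3·603 + 269
603 = 2·269 + 65
269 = 4·65 + 9
65 = 7·9 + 2
9 = 4·2 + 1
2 = 2·1 + 0
The gcd is 1. Working backward:
1 = 9 − 4·2
1 = −4·65 + 29·9
1 = 29·269 − 120·65
1 = −120·603 + 269·269
1 = 269·2078 − 927·603
1 = −927·4759 + 2123·2078
1 = 2123·11596 − 5173·4759
So 4759·(-5173) ≡ 1 (mod 11596), and -5173 ≡ 6423 (mod 11596).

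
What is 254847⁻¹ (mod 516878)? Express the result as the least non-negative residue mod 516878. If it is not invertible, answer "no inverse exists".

gcd(516878, 254847) by repeated division:
516878 = 2*254847 + 7184
254847 = 35*7184 + 3407
7184 = 2*3407 + 370
3407 = 9*370 + 77
370 = 4*77 + 62
77 = 1*62 + 15
62 = 4*15 + 2
15 = 7*2 + 1
2 = 2*1 + 0
gcd = 1, so the inverse exists. Back-substitute:
1 = 15 − 7·2
1 = −7·62 + 29·15
1 = 29·77 − 36·62
1 = −36·370 + 173·77
1 = 173·3407 − 1593·370
1 = −1593·7184 + 3359·3407
1 = 3359·254847 − 119158·7184
1 = −119158·516878 + 241675·254847
So 254847·241675 ≡ 1 (mod 516878).

241675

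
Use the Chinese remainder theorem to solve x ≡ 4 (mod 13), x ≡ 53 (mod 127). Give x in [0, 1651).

Write x = 4 + 13·k. Then 13·k ≡ 53 − 4 ≡ 49 (mod 127).
Need 13⁻¹ mod 127. Extended Euclid on (127, 13):
127 = 9*13 + 10
13 = 1*10 + 3
10 = 3*3 + 1
3 = 3*1 + 0
Back-substitute:
1 = 10 − 3·3
1 = −3·13 + 4·10
1 = 4·127 − 39·13
13⁻¹ ≡ 88 (mod 127), so k ≡ 88·49 ≡ 121 (mod 127).
x = 4 + 13·121 = 1577.

1577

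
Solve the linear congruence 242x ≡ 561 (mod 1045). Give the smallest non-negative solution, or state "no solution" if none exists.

First find gcd(242, 1045):
1045 = 4×242 + 77
242 = 3×77 + 11
77 = 7×11 + 0
gcd = 11 and 11 | 561, so solutions exist. Divide through by 11: 22x ≡ 51 (mod 95).
Now find 22⁻¹ mod 95:
95 = 4*22 + 7
22 = 3*7 + 1
7 = 7*1 + 0
Back-substitute:
1 = 22 − 3·7
1 = −3·95 + 13·22
So 22⁻¹ ≡ 13 (mod 95).
Then x ≡ 13·51 ≡ 93 (mod 95); the smallest non-negative solution is x = 93.

93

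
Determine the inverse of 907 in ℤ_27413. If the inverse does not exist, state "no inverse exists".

21066

Run Euclid on (27413, 907):
27413 = 30*907 + 203
907 = 4*203 + 95
203 = 2*95 + 13
95 = 7*13 + 4
13 = 3*4 + 1
4 = 4*1 + 0
Since gcd(907, 27413) = 1, back-substitute to write 1 as a combination:
1 = 13 − 3·4
1 = −3·95 + 22·13
1 = 22·203 − 47·95
1 = −47·907 + 210·203
1 = 210·27413 − 6347·907
So 907·(-6347) ≡ 1 (mod 27413), and -6347 ≡ 21066 (mod 27413).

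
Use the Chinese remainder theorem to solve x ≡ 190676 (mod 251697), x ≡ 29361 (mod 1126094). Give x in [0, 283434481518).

37554138167

Write x = 190676 + 251697·k. Then 251697·k ≡ 29361 − 190676 ≡ 964779 (mod 1126094).
Need 251697⁻¹ mod 1126094. Extended Euclid on (1126094, 251697):
1126094 = 4·251697 + 119306
251697 = 2·119306 + 13085
119306 = 9·13085 + 1541
13085 = 8·1541 + 757
1541 = 2·757 + 27
757 = 28·27 + 1
27 = 27·1 + 0
Back-substitute:
1 = 757 − 28·27
1 = −28·1541 + 57·757
1 = 57·13085 − 484·1541
1 = −484·119306 + 4413·13085
1 = 4413·251697 − 9310·119306
1 = −9310·1126094 + 41653·251697
251697⁻¹ ≡ 41653 (mod 1126094), so k ≡ 41653·964779 ≡ 149203 (mod 1126094).
x = 190676 + 251697·149203 = 37554138167.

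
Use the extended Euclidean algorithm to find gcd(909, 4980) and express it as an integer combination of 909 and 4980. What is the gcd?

Euclidean algorithm:
4980 = 5×909 + 435
909 = 2×435 + 39
435 = 11×39 + 6
39 = 6×6 + 3
6 = 2×3 + 0
gcd(909, 4980) = 3.
Back-substituting:
3 = 39 − 6·6
3 = −6·435 + 67·39
3 = 67·909 − 140·435
3 = −140·4980 + 767·909
So 3 = (-140)·4980 + (767)·909.

3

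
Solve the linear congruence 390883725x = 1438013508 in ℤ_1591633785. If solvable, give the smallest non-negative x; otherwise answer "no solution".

gcd(390883725, 1591633785):
1591633785 = 4×390883725 + 28098885
390883725 = 13×28098885 + 25598220
28098885 = 1×25598220 + 2500665
25598220 = 10×2500665 + 591570
2500665 = 4×591570 + 134385
591570 = 4×134385 + 54030
134385 = 2×54030 + 26325
54030 = 2×26325 + 1380
26325 = 19×1380 + 105
1380 = 13×105 + 15
105 = 7×15 + 0
gcd = 15, but 15 ∤ 1438013508, so the congruence has no solution.

no solution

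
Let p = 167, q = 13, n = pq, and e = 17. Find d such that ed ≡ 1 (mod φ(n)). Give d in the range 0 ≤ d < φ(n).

φ(n) = (p−1)(q−1) = 166·12 = 1992.
Need d with 17·d ≡ 1 (mod 1992). Apply the extended Euclidean algorithm:
1992 = 117×17 + 3
17 = 5×3 + 2
3 = 1×2 + 1
2 = 2×1 + 0
Back-substitute:
1 = 3 − 2
1 = −17 + 6·3
1 = 6·1992 − 703·17
So 17·(-703) ≡ 1 (mod 1992), hence d ≡ -703 ≡ 1289 (mod 1992).

1289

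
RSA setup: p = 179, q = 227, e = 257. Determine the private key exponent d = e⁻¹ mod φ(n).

2661

φ(n) = (p−1)(q−1) = 178·226 = 40228.
Need d with 257·d ≡ 1 (mod 40228). Apply the extended Euclidean algorithm:
40228 = 156·257 + 136
257 = 1·136 + 121
136 = 1·121 + 15
121 = 8·15 + 1
15 = 15·1 + 0
Back-substitute:
1 = 121 − 8·15
1 = −8·136 + 9·121
1 = 9·257 − 17·136
1 = −17·40228 + 2661·257
So 257·2661 ≡ 1 (mod 40228), hence d = 2661.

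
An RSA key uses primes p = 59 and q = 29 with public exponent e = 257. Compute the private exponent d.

297

φ(n) = (p−1)(q−1) = 58·28 = 1624.
Need d with 257·d ≡ 1 (mod 1624). Apply the extended Euclidean algorithm:
1624 = 6×257 + 82
257 = 3×82 + 11
82 = 7×11 + 5
11 = 2×5 + 1
5 = 5×1 + 0
Back-substitute:
1 = 11 − 2·5
1 = −2·82 + 15·11
1 = 15·257 − 47·82
1 = −47·1624 + 297·257
So 257·297 ≡ 1 (mod 1624), hence d = 297.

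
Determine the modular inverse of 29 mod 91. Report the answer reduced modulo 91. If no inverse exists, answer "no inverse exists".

Extended Euclidean algorithm:
91 = 3·29 + 4
29 = 7·4 + 1
4 = 4·1 + 0
gcd = 1, so the inverse exists. Back-substitute:
1 = 29 − 7·4
1 = −7·91 + 22·29
So 29·22 ≡ 1 (mod 91).

22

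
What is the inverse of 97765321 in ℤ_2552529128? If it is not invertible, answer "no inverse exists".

gcd(2552529128, 97765321) by repeated division:
2552529128 = 26*97765321 + 10630782
97765321 = 9*10630782 + 2088283
10630782 = 5*2088283 + 189367
2088283 = 11*189367 + 5246
189367 = 36*5246 + 511
5246 = 10*511 + 136
511 = 3*136 + 103
136 = 1*103 + 33
103 = 3*33 + 4
33 = 8*4 + 1
4 = 4*1 + 0
gcd = 1, so the inverse exists. Back-substitute:
1 = 33 − 8·4
1 = −8·103 + 25·33
1 = 25·136 − 33·103
1 = −33·511 + 124·136
1 = 124·5246 − 1273·511
1 = −1273·189367 + 45952·5246
1 = 45952·2088283 − 506745·189367
1 = −506745·10630782 + 2579677·2088283
1 = 2579677·97765321 − 23723838·10630782
1 = −23723838·2552529128 + 619399465·97765321
So 97765321·619399465 ≡ 1 (mod 2552529128).

619399465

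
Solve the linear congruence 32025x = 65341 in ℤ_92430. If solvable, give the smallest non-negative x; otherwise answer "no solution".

gcd(32025, 92430):
92430 = 2·32025 + 28380
32025 = 1·28380 + 3645
28380 = 7·3645 + 2865
3645 = 1·2865 + 780
2865 = 3·780 + 525
780 = 1·525 + 255
525 = 2·255 + 15
255 = 17·15 + 0
gcd = 15, but 15 ∤ 65341, so the congruence has no solution.

no solution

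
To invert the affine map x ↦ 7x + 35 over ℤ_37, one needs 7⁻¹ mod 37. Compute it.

16

Run Euclid on (37, 7):
37 = 5·7 + 2
7 = 3·2 + 1
2 = 2·1 + 0
gcd = 1, so the inverse exists. Back-substitute:
1 = 7 − 3·2
1 = −3·37 + 16·7
So 7·16 ≡ 1 (mod 37).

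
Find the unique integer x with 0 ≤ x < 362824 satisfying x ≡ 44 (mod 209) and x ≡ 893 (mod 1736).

346357

Write x = 44 + 209·k. Then 209·k ≡ 893 − 44 ≡ 849 (mod 1736).
Need 209⁻¹ mod 1736. Extended Euclid on (1736, 209):
1736 = 8*209 + 64
209 = 3*64 + 17
64 = 3*17 + 13
17 = 1*13 + 4
13 = 3*4 + 1
4 = 4*1 + 0
Back-substitute:
1 = 13 − 3·4
1 = −3·17 + 4·13
1 = 4·64 − 15·17
1 = −15·209 + 49·64
1 = 49·1736 − 407·209
209⁻¹ ≡ 1329 (mod 1736), so k ≡ 1329·849 ≡ 1657 (mod 1736).
x = 44 + 209·1657 = 346357.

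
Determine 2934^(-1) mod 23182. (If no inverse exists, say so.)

Compute gcd(2934, 23182):
23182 = 7×2934 + 2644
2934 = 1×2644 + 290
2644 = 9×290 + 34
290 = 8×34 + 18
34 = 1×18 + 16
18 = 1×16 + 2
16 = 8×2 + 0
The gcd is 2, not 1, hence no inverse exists.

no inverse exists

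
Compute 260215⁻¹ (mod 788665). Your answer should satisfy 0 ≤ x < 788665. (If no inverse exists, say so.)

no inverse exists

Euclidean algorithm on 788665, 260215:
788665 = 3·260215 + 8020
260215 = 32·8020 + 3575
8020 = 2·3575 + 870
3575 = 4·870 + 95
870 = 9·95 + 15
95 = 6·15 + 5
15 = 3·5 + 0
gcd(260215, 788665) = 5 ≠ 1, so 260215 has no multiplicative inverse modulo 788665.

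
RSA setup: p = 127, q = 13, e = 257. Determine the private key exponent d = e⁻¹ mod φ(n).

353

φ(n) = (p−1)(q−1) = 126·12 = 1512.
Need d with 257·d ≡ 1 (mod 1512). Apply the extended Euclidean algorithm:
1512 = 5·257 + 227
257 = 1·227 + 30
227 = 7·30 + 17
30 = 1·17 + 13
17 = 1·13 + 4
13 = 3·4 + 1
4 = 4·1 + 0
Back-substitute:
1 = 13 − 3·4
1 = −3·17 + 4·13
1 = 4·30 − 7·17
1 = −7·227 + 53·30
1 = 53·257 − 60·227
1 = −60·1512 + 353·257
So 257·353 ≡ 1 (mod 1512), hence d = 353.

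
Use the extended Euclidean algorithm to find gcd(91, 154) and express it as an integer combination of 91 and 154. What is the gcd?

Euclidean algorithm:
154 = 1·91 + 63
91 = 1·63 + 28
63 = 2·28 + 7
28 = 4·7 + 0
gcd(91, 154) = 7.
Back-substituting:
7 = 63 − 2·28
7 = −2·91 + 3·63
7 = 3·154 − 5·91
So 7 = (3)·154 + (-5)·91.

7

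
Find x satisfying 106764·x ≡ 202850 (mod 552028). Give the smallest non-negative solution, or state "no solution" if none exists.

no solution

gcd(106764, 552028):
552028 = 5*106764 + 18208
106764 = 5*18208 + 15724
18208 = 1*15724 + 2484
15724 = 6*2484 + 820
2484 = 3*820 + 24
820 = 34*24 + 4
24 = 6*4 + 0
gcd = 4, but 4 ∤ 202850, so the congruence has no solution.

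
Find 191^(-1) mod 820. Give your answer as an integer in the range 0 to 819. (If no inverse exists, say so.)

Run Euclid on (820, 191):
820 = 4*191 + 56
191 = 3*56 + 23
56 = 2*23 + 10
23 = 2*10 + 3
10 = 3*3 + 1
3 = 3*1 + 0
The gcd is 1. Working backward:
1 = 10 − 3·3
1 = −3·23 + 7·10
1 = 7·56 − 17·23
1 = −17·191 + 58·56
1 = 58·820 − 249·191
So 191·(-249) ≡ 1 (mod 820), and -249 ≡ 571 (mod 820).

571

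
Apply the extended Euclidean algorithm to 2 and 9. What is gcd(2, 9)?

Euclidean algorithm:
9 = 4·2 + 1
2 = 2·1 + 0
gcd(2, 9) = 1.
Express as a combination:
1 = 9 − 4·2
So 1 = (1)·9 + (-4)·2.

1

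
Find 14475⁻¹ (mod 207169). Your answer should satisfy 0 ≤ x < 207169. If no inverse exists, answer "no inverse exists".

gcd(207169, 14475) by repeated division:
207169 = 14×14475 + 4519
14475 = 3×4519 + 918
4519 = 4×918 + 847
918 = 1×847 + 71
847 = 11×71 + 66
71 = 1×66 + 5
66 = 13×5 + 1
5 = 5×1 + 0
gcd = 1, so the inverse exists. Back-substitute:
1 = 66 − 13·5
1 = −13·71 + 14·66
1 = 14·847 − 167·71
1 = −167·918 + 181·847
1 = 181·4519 − 891·918
1 = −891·14475 + 2854·4519
1 = 2854·207169 − 40847·14475
Hence 14475⁻¹ ≡ -40847 ≡ 166322 (mod 207169).

166322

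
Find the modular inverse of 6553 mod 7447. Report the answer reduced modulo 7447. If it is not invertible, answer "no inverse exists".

Extended Euclidean algorithm:
7447 = 1*6553 + 894
6553 = 7*894 + 295
894 = 3*295 + 9
295 = 32*9 + 7
9 = 1*7 + 2
7 = 3*2 + 1
2 = 2*1 + 0
Since gcd(6553, 7447) = 1, back-substitute to write 1 as a combination:
1 = 7 − 3·2
1 = −3·9 + 4·7
1 = 4·295 − 131·9
1 = −131·894 + 397·295
1 = 397·6553 − 2910·894
1 = −2910·7447 + 3307·6553
So 6553·3307 ≡ 1 (mod 7447).

3307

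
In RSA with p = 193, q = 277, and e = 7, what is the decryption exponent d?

22711

φ(n) = (p−1)(q−1) = 192·276 = 52992.
Need d with 7·d ≡ 1 (mod 52992). Apply the extended Euclidean algorithm:
52992 = 7570×7 + 2
7 = 3×2 + 1
2 = 2×1 + 0
Back-substitute:
1 = 7 − 3·2
1 = −3·52992 + 22711·7
So 7·22711 ≡ 1 (mod 52992), hence d = 22711.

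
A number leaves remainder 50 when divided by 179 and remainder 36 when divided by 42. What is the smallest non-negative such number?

2556

Write x = 50 + 179·k. Then 179·k ≡ 36 − 50 ≡ 28 (mod 42).
Need 179⁻¹ mod 42. Extended Euclid on (42, 11):
42 = 3·11 + 9
11 = 1·9 + 2
9 = 4·2 + 1
2 = 2·1 + 0
Back-substitute:
1 = 9 − 4·2
1 = −4·11 + 5·9
1 = 5·42 − 19·11
179⁻¹ ≡ 23 (mod 42), so k ≡ 23·28 ≡ 14 (mod 42).
x = 50 + 179·14 = 2556.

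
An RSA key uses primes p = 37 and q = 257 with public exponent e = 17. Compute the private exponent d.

4337

φ(n) = (p−1)(q−1) = 36·256 = 9216.
Need d with 17·d ≡ 1 (mod 9216). Apply the extended Euclidean algorithm:
9216 = 542*17 + 2
17 = 8*2 + 1
2 = 2*1 + 0
Back-substitute:
1 = 17 − 8·2
1 = −8·9216 + 4337·17
So 17·4337 ≡ 1 (mod 9216), hence d = 4337.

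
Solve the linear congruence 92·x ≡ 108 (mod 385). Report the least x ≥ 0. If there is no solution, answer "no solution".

269

First find gcd(92, 385):
385 = 4×92 + 17
92 = 5×17 + 7
17 = 2×7 + 3
7 = 2×3 + 1
3 = 3×1 + 0
gcd = 1, so a unique solution mod 385 exists.
Back-substitute for the Bézout coefficients:
1 = 7 − 2·3
1 = −2·17 + 5·7
1 = 5·92 − 27·17
1 = −27·385 + 113·92
So 92·(113) ≡ 1 (mod 385), giving 92⁻¹ ≡ 113.
x ≡ 92⁻¹·108 ≡ 113·108 ≡ 269 (mod 385).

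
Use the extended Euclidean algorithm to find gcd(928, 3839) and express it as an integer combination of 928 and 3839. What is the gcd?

1

Apply Euclid's algorithm to 3839 and 928:
3839 = 4*928 + 127
928 = 7*127 + 39
127 = 3*39 + 10
39 = 3*10 + 9
10 = 1*9 + 1
9 = 9*1 + 0
gcd(928, 3839) = 1.
Back-substituting:
1 = 10 − 9
1 = −39 + 4·10
1 = 4·127 − 13·39
1 = −13·928 + 95·127
1 = 95·3839 − 393·928
So 1 = (95)·3839 + (-393)·928.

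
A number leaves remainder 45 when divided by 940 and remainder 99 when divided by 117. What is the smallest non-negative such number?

67725

Write x = 45 + 940·k. Then 940·k ≡ 99 − 45 ≡ 54 (mod 117).
Need 940⁻¹ mod 117. Extended Euclid on (117, 4):
117 = 29*4 + 1
4 = 4*1 + 0
Back-substitute:
1 = 117 − 29·4
940⁻¹ ≡ 88 (mod 117), so k ≡ 88·54 ≡ 72 (mod 117).
x = 45 + 940·72 = 67725.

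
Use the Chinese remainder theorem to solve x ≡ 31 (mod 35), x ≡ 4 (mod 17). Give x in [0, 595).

276

Write x = 31 + 35·k. Then 35·k ≡ 4 − 31 ≡ 7 (mod 17).
Need 35⁻¹ mod 17. Extended Euclid on (17, 1):
17 = 17×1 + 0
35⁻¹ ≡ 1 (mod 17), so k ≡ 1·7 ≡ 7 (mod 17).
x = 31 + 35·7 = 276.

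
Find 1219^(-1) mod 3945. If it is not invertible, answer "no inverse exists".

Apply the Euclidean algorithm to 3945 and 1219:
3945 = 3·1219 + 288
1219 = 4·288 + 67
288 = 4·67 + 20
67 = 3·20 + 7
20 = 2·7 + 6
7 = 1·6 + 1
6 = 6·1 + 0
gcd = 1, so the inverse exists. Back-substitute:
1 = 7 − 6
1 = −20 + 3·7
1 = 3·67 − 10·20
1 = −10·288 + 43·67
1 = 43·1219 − 182·288
1 = −182·3945 + 589·1219
So 1219·589 ≡ 1 (mod 3945).

589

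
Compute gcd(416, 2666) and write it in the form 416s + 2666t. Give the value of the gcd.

Repeated division:
2666 = 6·416 + 170
416 = 2·170 + 76
170 = 2·76 + 18
76 = 4·18 + 4
18 = 4·4 + 2
4 = 2·2 + 0
gcd(416, 2666) = 2.
Working backward:
2 = 18 − 4·4
2 = −4·76 + 17·18
2 = 17·170 − 38·76
2 = −38·416 + 93·170
2 = 93·2666 − 596·416
So 2 = (93)·2666 + (-596)·416.

2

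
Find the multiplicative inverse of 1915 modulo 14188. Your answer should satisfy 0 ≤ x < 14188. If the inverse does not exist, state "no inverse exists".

3171

gcd(14188, 1915) by repeated division:
14188 = 7·1915 + 783
1915 = 2·783 + 349
783 = 2·349 + 85
349 = 4·85 + 9
85 = 9·9 + 4
9 = 2·4 + 1
4 = 4·1 + 0
Since gcd(1915, 14188) = 1, back-substitute to write 1 as a combination:
1 = 9 − 2·4
1 = −2·85 + 19·9
1 = 19·349 − 78·85
1 = −78·783 + 175·349
1 = 175·1915 − 428·783
1 = −428·14188 + 3171·1915
So 1915·3171 ≡ 1 (mod 14188).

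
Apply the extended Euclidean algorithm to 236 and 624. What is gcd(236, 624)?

4

Apply Euclid's algorithm to 624 and 236:
624 = 2·236 + 152
236 = 1·152 + 84
152 = 1·84 + 68
84 = 1·68 + 16
68 = 4·16 + 4
16 = 4·4 + 0
gcd(236, 624) = 4.
Back-substituting:
4 = 68 − 4·16
4 = −4·84 + 5·68
4 = 5·152 − 9·84
4 = −9·236 + 14·152
4 = 14·624 − 37·236
So 4 = (14)·624 + (-37)·236.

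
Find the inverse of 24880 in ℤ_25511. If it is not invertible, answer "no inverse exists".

19204

Apply the Euclidean algorithm to 25511 and 24880:
25511 = 1*24880 + 631
24880 = 39*631 + 271
631 = 2*271 + 89
271 = 3*89 + 4
89 = 22*4 + 1
4 = 4*1 + 0
Since gcd(24880, 25511) = 1, back-substitute to write 1 as a combination:
1 = 89 − 22·4
1 = −22·271 + 67·89
1 = 67·631 − 156·271
1 = −156·24880 + 6151·631
1 = 6151·25511 − 6307·24880
So 24880·(-6307) ≡ 1 (mod 25511), and -6307 ≡ 19204 (mod 25511).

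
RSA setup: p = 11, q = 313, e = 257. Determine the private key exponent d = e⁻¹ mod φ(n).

2513

φ(n) = (p−1)(q−1) = 10·312 = 3120.
Need d with 257·d ≡ 1 (mod 3120). Apply the extended Euclidean algorithm:
3120 = 12×257 + 36
257 = 7×36 + 5
36 = 7×5 + 1
5 = 5×1 + 0
Back-substitute:
1 = 36 − 7·5
1 = −7·257 + 50·36
1 = 50·3120 − 607·257
So 257·(-607) ≡ 1 (mod 3120), hence d ≡ -607 ≡ 2513 (mod 3120).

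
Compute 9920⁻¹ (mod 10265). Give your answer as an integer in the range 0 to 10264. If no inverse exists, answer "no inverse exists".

no inverse exists

Euclidean algorithm on 10265, 9920:
10265 = 1×9920 + 345
9920 = 28×345 + 260
345 = 1×260 + 85
260 = 3×85 + 5
85 = 17×5 + 0
Since gcd = 5 > 1, 9920 is not a unit mod 10265.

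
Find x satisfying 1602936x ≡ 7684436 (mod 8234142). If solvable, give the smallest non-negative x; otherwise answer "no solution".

no solution

gcd(1602936, 8234142):
8234142 = 5×1602936 + 219462
1602936 = 7×219462 + 66702
219462 = 3×66702 + 19356
66702 = 3×19356 + 8634
19356 = 2×8634 + 2088
8634 = 4×2088 + 282
2088 = 7×282 + 114
282 = 2×114 + 54
114 = 2×54 + 6
54 = 9×6 + 0
gcd = 6, but 6 ∤ 7684436, so the congruence has no solution.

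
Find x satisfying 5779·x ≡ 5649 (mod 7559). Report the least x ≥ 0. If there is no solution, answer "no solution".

723

First find gcd(5779, 7559):
7559 = 1·5779 + 1780
5779 = 3·1780 + 439
1780 = 4·439 + 24
439 = 18·24 + 7
24 = 3·7 + 3
7 = 2·3 + 1
3 = 3·1 + 0
gcd = 1, so a unique solution mod 7559 exists.
Back-substitute for the Bézout coefficients:
1 = 7 − 2·3
1 = −2·24 + 7·7
1 = 7·439 − 128·24
1 = −128·1780 + 519·439
1 = 519·5779 − 1685·1780
1 = −1685·7559 + 2204·5779
So 5779·(2204) ≡ 1 (mod 7559), giving 5779⁻¹ ≡ 2204.
x ≡ 5779⁻¹·5649 ≡ 2204·5649 ≡ 723 (mod 7559).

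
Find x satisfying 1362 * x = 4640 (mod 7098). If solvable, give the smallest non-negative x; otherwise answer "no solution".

no solution

gcd(1362, 7098):
7098 = 5*1362 + 288
1362 = 4*288 + 210
288 = 1*210 + 78
210 = 2*78 + 54
78 = 1*54 + 24
54 = 2*24 + 6
24 = 4*6 + 0
gcd = 6, but 6 ∤ 4640, so the congruence has no solution.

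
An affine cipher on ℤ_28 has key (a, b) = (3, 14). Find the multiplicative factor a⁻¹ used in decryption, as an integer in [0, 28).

Extended Euclidean algorithm:
28 = 9*3 + 1
3 = 3*1 + 0
The gcd is 1. Working backward:
1 = 28 − 9·3
Hence 3⁻¹ ≡ -9 ≡ 19 (mod 28).

19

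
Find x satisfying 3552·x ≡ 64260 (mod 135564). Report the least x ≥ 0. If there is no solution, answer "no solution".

First find gcd(3552, 135564):
135564 = 38×3552 + 588
3552 = 6×588 + 24
588 = 24×24 + 12
24 = 2×12 + 0
gcd = 12 and 12 | 64260, so solutions exist. Divide through by 12: 296x ≡ 5355 (mod 11297).
Now find 296⁻¹ mod 11297:
11297 = 38×296 + 49
296 = 6×49 + 2
49 = 24×2 + 1
2 = 2×1 + 0
Back-substitute:
1 = 49 − 24·2
1 = −24·296 + 145·49
1 = 145·11297 − 5534·296
So 296·(-5534) ≡ 1 (mod 11297), i.e. 296⁻¹ ≡ 5763.
Then x ≡ 5763·5355 ≡ 8758 (mod 11297); the smallest non-negative solution is x = 8758.

8758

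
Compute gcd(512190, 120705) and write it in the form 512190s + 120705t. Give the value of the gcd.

Apply Euclid's algorithm to 512190 and 120705:
512190 = 4×120705 + 29370
120705 = 4×29370 + 3225
29370 = 9×3225 + 345
3225 = 9×345 + 120
345 = 2×120 + 105
120 = 1×105 + 15
105 = 7×15 + 0
gcd(512190, 120705) = 15.
Back-substituting:
15 = 120 − 105
15 = −345 + 3·120
15 = 3·3225 − 28·345
15 = −28·29370 + 255·3225
15 = 255·120705 − 1048·29370
15 = −1048·512190 + 4447·120705
So 15 = (-1048)·512190 + (4447)·120705.

15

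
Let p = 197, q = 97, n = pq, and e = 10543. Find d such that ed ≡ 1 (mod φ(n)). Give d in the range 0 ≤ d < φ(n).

φ(n) = (p−1)(q−1) = 196·96 = 18816.
Need d with 10543·d ≡ 1 (mod 18816). Apply the extended Euclidean algorithm:
18816 = 1*10543 + 8273
10543 = 1*8273 + 2270
8273 = 3*2270 + 1463
2270 = 1*1463 + 807
1463 = 1*807 + 656
807 = 1*656 + 151
656 = 4*151 + 52
151 = 2*52 + 47
52 = 1*47 + 5
47 = 9*5 + 2
5 = 2*2 + 1
2 = 2*1 + 0
Back-substitute:
1 = 5 − 2·2
1 = −2·47 + 19·5
1 = 19·52 − 21·47
1 = −21·151 + 61·52
1 = 61·656 − 265·151
1 = −265·807 + 326·656
1 = 326·1463 − 591·807
1 = −591·2270 + 917·1463
1 = 917·8273 − 3342·2270
1 = −3342·10543 + 4259·8273
1 = 4259·18816 − 7601·10543
So 10543·(-7601) ≡ 1 (mod 18816), hence d ≡ -7601 ≡ 11215 (mod 18816).

11215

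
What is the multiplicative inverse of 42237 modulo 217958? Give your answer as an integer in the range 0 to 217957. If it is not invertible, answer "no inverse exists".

Compute gcd(42237, 217958):
217958 = 5×42237 + 6773
42237 = 6×6773 + 1599
6773 = 4×1599 + 377
1599 = 4×377 + 91
377 = 4×91 + 13
91 = 7×13 + 0
gcd(42237, 217958) = 13 ≠ 1, so 42237 has no multiplicative inverse modulo 217958.

no inverse exists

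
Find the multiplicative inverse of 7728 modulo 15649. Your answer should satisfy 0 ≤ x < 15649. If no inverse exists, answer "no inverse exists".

13703

gcd(15649, 7728) by repeated division:
15649 = 2·7728 + 193
7728 = 40·193 + 8
193 = 24·8 + 1
8 = 8·1 + 0
gcd = 1, so the inverse exists. Back-substitute:
1 = 193 − 24·8
1 = −24·7728 + 961·193
1 = 961·15649 − 1946·7728
So 7728·(-1946) ≡ 1 (mod 15649), and -1946 ≡ 13703 (mod 15649).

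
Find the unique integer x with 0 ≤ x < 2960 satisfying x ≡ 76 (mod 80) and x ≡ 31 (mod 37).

956

Write x = 76 + 80·k. Then 80·k ≡ 31 − 76 ≡ 29 (mod 37).
Need 80⁻¹ mod 37. Extended Euclid on (37, 6):
37 = 6*6 + 1
6 = 6*1 + 0
Back-substitute:
1 = 37 − 6·6
80⁻¹ ≡ 31 (mod 37), so k ≡ 31·29 ≡ 11 (mod 37).
x = 76 + 80·11 = 956.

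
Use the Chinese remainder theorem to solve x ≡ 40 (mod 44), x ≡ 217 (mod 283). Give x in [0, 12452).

10688

Write x = 40 + 44·k. Then 44·k ≡ 217 − 40 ≡ 177 (mod 283).
Need 44⁻¹ mod 283. Extended Euclid on (283, 44):
283 = 6·44 + 19
44 = 2·19 + 6
19 = 3·6 + 1
6 = 6·1 + 0
Back-substitute:
1 = 19 − 3·6
1 = −3·44 + 7·19
1 = 7·283 − 45·44
44⁻¹ ≡ 238 (mod 283), so k ≡ 238·177 ≡ 242 (mod 283).
x = 40 + 44·242 = 10688.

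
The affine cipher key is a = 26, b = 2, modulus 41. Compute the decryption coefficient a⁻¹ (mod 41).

gcd(41, 26) by repeated division:
41 = 1·26 + 15
26 = 1·15 + 11
15 = 1·11 + 4
11 = 2·4 + 3
4 = 1·3 + 1
3 = 3·1 + 0
Since gcd(26, 41) = 1, back-substitute to write 1 as a combination:
1 = 4 − 3
1 = −11 + 3·4
1 = 3·15 − 4·11
1 = −4·26 + 7·15
1 = 7·41 − 11·26
Hence 26⁻¹ ≡ -11 ≡ 30 (mod 41).

30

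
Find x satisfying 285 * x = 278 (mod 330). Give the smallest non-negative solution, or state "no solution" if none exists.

gcd(285, 330):
330 = 1·285 + 45
285 = 6·45 + 15
45 = 3·15 + 0
gcd = 15, but 15 ∤ 278, so the congruence has no solution.

no solution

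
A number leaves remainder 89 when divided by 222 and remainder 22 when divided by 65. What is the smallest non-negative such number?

Write x = 89 + 222·k. Then 222·k ≡ 22 − 89 ≡ 63 (mod 65).
Need 222⁻¹ mod 65. Extended Euclid on (65, 27):
65 = 2×27 + 11
27 = 2×11 + 5
11 = 2×5 + 1
5 = 5×1 + 0
Back-substitute:
1 = 11 − 2·5
1 = −2·27 + 5·11
1 = 5·65 − 12·27
222⁻¹ ≡ 53 (mod 65), so k ≡ 53·63 ≡ 24 (mod 65).
x = 89 + 222·24 = 5417.

5417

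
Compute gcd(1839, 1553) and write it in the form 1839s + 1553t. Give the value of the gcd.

Apply Euclid's algorithm to 1839 and 1553:
1839 = 1·1553 + 286
1553 = 5·286 + 123
286 = 2·123 + 40
123 = 3·40 + 3
40 = 13·3 + 1
3 = 3·1 + 0
gcd(1839, 1553) = 1.
Express as a combination:
1 = 40 − 13·3
1 = −13·123 + 40·40
1 = 40·286 − 93·123
1 = −93·1553 + 505·286
1 = 505·1839 − 598·1553
So 1 = (505)·1839 + (-598)·1553.

1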